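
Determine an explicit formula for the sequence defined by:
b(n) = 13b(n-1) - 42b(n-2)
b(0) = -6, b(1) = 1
Characteristic equation: x² - 13x + 42 = 0, which factors as (x - (7))(x - (6)) = 0.
Roots r₁ = 7, r₂ = 6 (distinct).
General solution: b(n) = A·(7)^n + B·(6)^n.
From b(0) = -6: A + B = -6.
From b(1) = 1: 7A + 6B = 1.
Solving: A = 37, B = -43.
So b(n) = - 43 \cdot 6^{n} + 37 \cdot 7^{n}.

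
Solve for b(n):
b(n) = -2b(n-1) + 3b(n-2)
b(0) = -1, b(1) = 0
Characteristic equation: x² + 2x - 3 = 0, which factors as (x - (1))(x - (-3)) = 0.
Roots r₁ = 1, r₂ = -3 (distinct).
General solution: b(n) = A·(1)^n + B·(-3)^n.
From b(0) = -1: A + B = -1.
From b(1) = 0: A - 3B = 0.
Solving: A = - \frac{3}{4}, B = - \frac{1}{4}.
So b(n) = - \frac{\left(-3\right)^{n}}{4} - \frac{3}{4}.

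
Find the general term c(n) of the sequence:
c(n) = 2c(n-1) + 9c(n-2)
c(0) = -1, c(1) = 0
Characteristic equation: x² - 2x - 9 = 0.
Discriminant Δ = (2)² + 4·(9) = 40.
Roots r₁,₂ = (2 ± √40)/2, so r₁ = 1 + \sqrt{10}, r₂ = 1 - \sqrt{10}.
General solution: c(n) = A·r₁^n + B·r₂^n.
From the initial conditions, A + B = -1 and r₁A + r₂B = 0.
Since r₁ - r₂ = √40: A = (0 - (-1)r₂)/√40 = - \frac{1}{2} + \frac{\sqrt{10}}{20}, and B = -1 - A = - \frac{1}{2} - \frac{\sqrt{10}}{20}.
So c(n) = \left(- \frac{1}{2} + \frac{\sqrt{10}}{20}\right)\left(1 + \sqrt{10}\right)^n + \left(- \frac{1}{2} - \frac{\sqrt{10}}{20}\right)\left(1 - \sqrt{10}\right)^n.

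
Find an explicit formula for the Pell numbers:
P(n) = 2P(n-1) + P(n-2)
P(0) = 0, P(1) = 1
This is the Pell sequence.
Characteristic equation: x² - 2x - 1 = 0; roots r₁ = 1 + \sqrt{2}, r₂ = 1 - \sqrt{2}.
General: P(n) = A·r₁^n + B·r₂^n. Solving with P(0)=0, P(1)=1 gives A = \frac{\sqrt{2}}{4}, B = - \frac{\sqrt{2}}{4}.
So P(n) = \frac{\sqrt{2} \left(- \left(1 - \sqrt{2}\right)^{n} + \left(1 + \sqrt{2}\right)^{n}\right)}{4}.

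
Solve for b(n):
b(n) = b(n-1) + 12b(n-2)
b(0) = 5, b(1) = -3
Characteristic equation: x² - x - 12 = 0, which factors as (x - (4))(x - (-3)) = 0.
Roots r₁ = 4, r₂ = -3 (distinct).
General solution: b(n) = A·(4)^n + B·(-3)^n.
From b(0) = 5: A + B = 5.
From b(1) = -3: 4A - 3B = -3.
Solving: A = \frac{12}{7}, B = \frac{23}{7}.
So b(n) = \frac{23 \left(-3\right)^{n}}{7} + \frac{12 \cdot 4^{n}}{7}.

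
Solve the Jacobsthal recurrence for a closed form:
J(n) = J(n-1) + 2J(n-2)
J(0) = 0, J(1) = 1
This is the Jacobsthal sequence.
Characteristic equation: x² - x - 2 = 0; roots r₁ = 2, r₂ = -1.
General: J(n) = A·r₁^n + B·r₂^n. Solving with J(0)=0, J(1)=1 gives A = \frac{1}{3}, B = - \frac{1}{3}.
So J(n) = - \frac{\left(-1\right)^{n}}{3} + \frac{2^{n}}{3}.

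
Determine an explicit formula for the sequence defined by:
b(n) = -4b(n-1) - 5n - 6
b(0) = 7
First-order linear with linear forcing.
Homogeneous solution: b_h(n) = A·(-4)^n.
Try particular b_p(n) = pn + q. Substituting:
  pn + q = -4(p(n-1) + q) - 5n - 6.
Matching the n-coefficient: p = -4p - 5 ⇒ p = -1.
Matching constants: q = 4p - 4q - 6 ⇒ q = -2.
General: b(n) = A·(-4)^n - n - 2.
Apply b(0) = 7: A - 2 = 7 ⇒ A = 9.
So b(n) = 9 \left(-4\right)^{n} - n - 2.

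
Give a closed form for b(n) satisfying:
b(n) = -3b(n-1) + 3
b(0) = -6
First-order linear non-homogeneous.
Homogeneous solution: b_h(n) = A·(-3)^n.
Try constant particular solution b_p = K: K = -3K + 3 ⇒ K = \frac{3}{4}.
General: b(n) = A·(-3)^n + \frac{3}{4}.
Apply b(0) = -6: A + \frac{3}{4} = -6 ⇒ A = - \frac{27}{4}.
So b(n) = \frac{3}{4} - \frac{27 \left(-3\right)^{n}}{4}.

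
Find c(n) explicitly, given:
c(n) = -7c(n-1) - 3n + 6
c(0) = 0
First-order linear with linear forcing.
Homogeneous solution: c_h(n) = A·(-7)^n.
Try particular c_p(n) = pn + q. Substituting:
  pn + q = -7(p(n-1) + q) - 3n + 6.
Matching the n-coefficient: p = -7p - 3 ⇒ p = - \frac{3}{8}.
Matching constants: q = 7p - 7q + 6 ⇒ q = \frac{27}{64}.
General: c(n) = A·(-7)^n - \frac{3 n}{8} + \frac{27}{64}.
Apply c(0) = 0: A + \frac{27}{64} = 0 ⇒ A = - \frac{27}{64}.
So c(n) = - \frac{27 \left(-7\right)^{n}}{64} - \frac{3 n}{8} + \frac{27}{64}.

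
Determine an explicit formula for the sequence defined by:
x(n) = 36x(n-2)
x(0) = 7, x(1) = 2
Characteristic equation: x² - 36 = 0, which factors as (x - (6))(x - (-6)) = 0.
Roots r₁ = 6, r₂ = -6 (distinct).
General solution: x(n) = A·(6)^n + B·(-6)^n.
From x(0) = 7: A + B = 7.
From x(1) = 2: 6A - 6B = 2.
Solving: A = \frac{11}{3}, B = \frac{10}{3}.
So x(n) = \frac{10 \left(-6\right)^{n}}{3} + \frac{11 \cdot 6^{n}}{3}.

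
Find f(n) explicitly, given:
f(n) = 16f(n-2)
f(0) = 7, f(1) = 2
Characteristic equation: x² - 16 = 0, which factors as (x - (4))(x - (-4)) = 0.
Roots r₁ = 4, r₂ = -4 (distinct).
General solution: f(n) = A·(4)^n + B·(-4)^n.
From f(0) = 7: A + B = 7.
From f(1) = 2: 4A - 4B = 2.
Solving: A = \frac{15}{4}, B = \frac{13}{4}.
So f(n) = \frac{13 \left(-4\right)^{n}}{4} + \frac{15 \cdot 4^{n}}{4}.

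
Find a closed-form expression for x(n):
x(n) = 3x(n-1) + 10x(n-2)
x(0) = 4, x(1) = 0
Characteristic equation: x² - 3x - 10 = 0, which factors as (x - (-2))(x - (5)) = 0.
Roots r₁ = -2, r₂ = 5 (distinct).
General solution: x(n) = A·(-2)^n + B·(5)^n.
From x(0) = 4: A + B = 4.
From x(1) = 0: -2A + 5B = 0.
Solving: A = \frac{20}{7}, B = \frac{8}{7}.
So x(n) = \frac{20 \left(-2\right)^{n}}{7} + \frac{8 \cdot 5^{n}}{7}.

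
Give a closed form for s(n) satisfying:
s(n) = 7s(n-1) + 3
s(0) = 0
First-order linear non-homogeneous.
Homogeneous solution: s_h(n) = A·(7)^n.
Try constant particular solution s_p = K: K = 7K + 3 ⇒ K = - \frac{1}{2}.
General: s(n) = A·(7)^n - \frac{1}{2}.
Apply s(0) = 0: A - \frac{1}{2} = 0 ⇒ A = \frac{1}{2}.
So s(n) = \frac{7^{n}}{2} - \frac{1}{2}.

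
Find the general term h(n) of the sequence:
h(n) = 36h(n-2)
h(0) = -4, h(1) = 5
Characteristic equation: x² - 36 = 0, which factors as (x - (-6))(x - (6)) = 0.
Roots r₁ = -6, r₂ = 6 (distinct).
General solution: h(n) = A·(-6)^n + B·(6)^n.
From h(0) = -4: A + B = -4.
From h(1) = 5: -6A + 6B = 5.
Solving: A = - \frac{29}{12}, B = - \frac{19}{12}.
So h(n) = - \frac{29 \left(-6\right)^{n}}{12} - \frac{19 \cdot 6^{n}}{12}.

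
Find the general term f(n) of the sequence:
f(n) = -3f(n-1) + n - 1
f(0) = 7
First-order linear with linear forcing.
Homogeneous solution: f_h(n) = A·(-3)^n.
Try particular f_p(n) = pn + q. Substituting:
  pn + q = -3(p(n-1) + q) + n - 1.
Matching the n-coefficient: p = -3p + 1 ⇒ p = \frac{1}{4}.
Matching constants: q = 3p - 3q - 1 ⇒ q = - \frac{1}{16}.
General: f(n) = A·(-3)^n + \frac{n}{4} - \frac{1}{16}.
Apply f(0) = 7: A - \frac{1}{16} = 7 ⇒ A = \frac{113}{16}.
So f(n) = \frac{113 \left(-3\right)^{n}}{16} + \frac{n}{4} - \frac{1}{16}.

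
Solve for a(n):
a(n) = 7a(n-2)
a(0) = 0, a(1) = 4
Characteristic equation: x² - 7 = 0.
Discriminant Δ = (0)² + 4·(7) = 28.
Roots r₁,₂ = (0 ± √28)/2, so r₁ = \sqrt{7}, r₂ = - \sqrt{7}.
General solution: a(n) = A·r₁^n + B·r₂^n.
From the initial conditions, A + B = 0 and r₁A + r₂B = 4.
Since r₁ - r₂ = √28: A = (4 - (0)r₂)/√28 = \frac{2 \sqrt{7}}{7}, and B = 0 - A = - \frac{2 \sqrt{7}}{7}.
So a(n) = \left(\frac{2 \sqrt{7}}{7}\right)\left(\sqrt{7}\right)^n + \left(- \frac{2 \sqrt{7}}{7}\right)\left(- \sqrt{7}\right)^n.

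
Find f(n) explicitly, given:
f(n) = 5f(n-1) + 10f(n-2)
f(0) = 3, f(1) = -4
Characteristic equation: x² - 5x - 10 = 0.
Discriminant Δ = (5)² + 4·(10) = 65.
Roots r₁,₂ = (5 ± √65)/2, so r₁ = \frac{5}{2} + \frac{\sqrt{65}}{2}, r₂ = \frac{5}{2} - \frac{\sqrt{65}}{2}.
General solution: f(n) = A·r₁^n + B·r₂^n.
From the initial conditions, A + B = 3 and r₁A + r₂B = -4.
Since r₁ - r₂ = √65: A = (-4 - (3)r₂)/√65 = \frac{3}{2} - \frac{23 \sqrt{65}}{130}, and B = 3 - A = \frac{23 \sqrt{65}}{130} + \frac{3}{2}.
So f(n) = \left(\frac{3}{2} - \frac{23 \sqrt{65}}{130}\right)\left(\frac{5}{2} + \frac{\sqrt{65}}{2}\right)^n + \left(\frac{23 \sqrt{65}}{130} + \frac{3}{2}\right)\left(\frac{5}{2} - \frac{\sqrt{65}}{2}\right)^n.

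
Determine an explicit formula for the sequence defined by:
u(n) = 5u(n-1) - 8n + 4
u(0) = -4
First-order linear with linear forcing.
Homogeneous solution: u_h(n) = A·(5)^n.
Try particular u_p(n) = pn + q. Substituting:
  pn + q = 5(p(n-1) + q) - 8n + 4.
Matching the n-coefficient: p = 5p - 8 ⇒ p = 2.
Matching constants: q = -5p + 5q + 4 ⇒ q = \frac{3}{2}.
General: u(n) = A·(5)^n + 2 n + \frac{3}{2}.
Apply u(0) = -4: A + \frac{3}{2} = -4 ⇒ A = - \frac{11}{2}.
So u(n) = - \frac{11 \cdot 5^{n}}{2} + 2 n + \frac{3}{2}.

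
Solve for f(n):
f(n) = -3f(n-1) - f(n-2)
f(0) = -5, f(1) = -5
Characteristic equation: x² + 3x + 1 = 0.
Discriminant Δ = (-3)² + 4·(-1) = 5.
Roots r₁,₂ = (-3 ± √5)/2, so r₁ = - \frac{3}{2} + \frac{\sqrt{5}}{2}, r₂ = - \frac{3}{2} - \frac{\sqrt{5}}{2}.
General solution: f(n) = A·r₁^n + B·r₂^n.
From the initial conditions, A + B = -5 and r₁A + r₂B = -5.
Since r₁ - r₂ = √5: A = (-5 - (-5)r₂)/√5 = - \frac{5 \sqrt{5}}{2} - \frac{5}{2}, and B = -5 - A = - \frac{5}{2} + \frac{5 \sqrt{5}}{2}.
So f(n) = \left(- \frac{5 \sqrt{5}}{2} - \frac{5}{2}\right)\left(- \frac{3}{2} + \frac{\sqrt{5}}{2}\right)^n + \left(- \frac{5}{2} + \frac{5 \sqrt{5}}{2}\right)\left(- \frac{3}{2} - \frac{\sqrt{5}}{2}\right)^n.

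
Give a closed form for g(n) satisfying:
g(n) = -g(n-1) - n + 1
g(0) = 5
First-order linear with linear forcing.
Homogeneous solution: g_h(n) = A·(-1)^n.
Try particular g_p(n) = pn + q. Substituting:
  pn + q = -(p(n-1) + q) - n + 1.
Matching the n-coefficient: p = -p - 1 ⇒ p = - \frac{1}{2}.
Matching constants: q = p - q + 1 ⇒ q = \frac{1}{4}.
General: g(n) = A·(-1)^n - \frac{n}{2} + \frac{1}{4}.
Apply g(0) = 5: A + \frac{1}{4} = 5 ⇒ A = \frac{19}{4}.
So g(n) = \frac{19 \left(-1\right)^{n}}{4} - \frac{n}{2} + \frac{1}{4}.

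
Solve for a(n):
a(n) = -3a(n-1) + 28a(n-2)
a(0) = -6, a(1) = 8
Characteristic equation: x² + 3x - 28 = 0, which factors as (x - (4))(x - (-7)) = 0.
Roots r₁ = 4, r₂ = -7 (distinct).
General solution: a(n) = A·(4)^n + B·(-7)^n.
From a(0) = -6: A + B = -6.
From a(1) = 8: 4A - 7B = 8.
Solving: A = - \frac{34}{11}, B = - \frac{32}{11}.
So a(n) = - \frac{32 \left(-7\right)^{n}}{11} - \frac{34 \cdot 4^{n}}{11}.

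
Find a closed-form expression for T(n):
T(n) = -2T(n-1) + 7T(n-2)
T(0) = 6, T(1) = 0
Characteristic equation: x² + 2x - 7 = 0.
Discriminant Δ = (-2)² + 4·(7) = 32.
Roots r₁,₂ = (-2 ± √32)/2, so r₁ = -1 + 2 \sqrt{2}, r₂ = - 2 \sqrt{2} - 1.
General solution: T(n) = A·r₁^n + B·r₂^n.
From the initial conditions, A + B = 6 and r₁A + r₂B = 0.
Since r₁ - r₂ = √32: A = (0 - (6)r₂)/√32 = \frac{3 \sqrt{2}}{4} + 3, and B = 6 - A = 3 - \frac{3 \sqrt{2}}{4}.
So T(n) = \left(\frac{3 \sqrt{2}}{4} + 3\right)\left(-1 + 2 \sqrt{2}\right)^n + \left(3 - \frac{3 \sqrt{2}}{4}\right)\left(- 2 \sqrt{2} - 1\right)^n.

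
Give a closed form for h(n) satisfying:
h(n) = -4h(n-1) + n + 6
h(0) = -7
First-order linear with linear forcing.
Homogeneous solution: h_h(n) = A·(-4)^n.
Try particular h_p(n) = pn + q. Substituting:
  pn + q = -4(p(n-1) + q) + n + 6.
Matching the n-coefficient: p = -4p + 1 ⇒ p = \frac{1}{5}.
Matching constants: q = 4p - 4q + 6 ⇒ q = \frac{34}{25}.
General: h(n) = A·(-4)^n + \frac{n}{5} + \frac{34}{25}.
Apply h(0) = -7: A + \frac{34}{25} = -7 ⇒ A = - \frac{209}{25}.
So h(n) = - \frac{209 \left(-4\right)^{n}}{25} + \frac{n}{5} + \frac{34}{25}.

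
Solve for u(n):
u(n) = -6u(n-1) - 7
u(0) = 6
First-order linear non-homogeneous.
Homogeneous solution: u_h(n) = A·(-6)^n.
Try constant particular solution u_p = K: K = -6K - 7 ⇒ K = -1.
General: u(n) = A·(-6)^n - 1.
Apply u(0) = 6: A - 1 = 6 ⇒ A = 7.
So u(n) = 7 \left(-6\right)^{n} - 1.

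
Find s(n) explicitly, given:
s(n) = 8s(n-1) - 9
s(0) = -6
First-order linear non-homogeneous.
Homogeneous solution: s_h(n) = A·(8)^n.
Try constant particular solution s_p = K: K = 8K - 9 ⇒ K = \frac{9}{7}.
General: s(n) = A·(8)^n + \frac{9}{7}.
Apply s(0) = -6: A + \frac{9}{7} = -6 ⇒ A = - \frac{51}{7}.
So s(n) = \frac{9}{7} - \frac{51 \cdot 8^{n}}{7}.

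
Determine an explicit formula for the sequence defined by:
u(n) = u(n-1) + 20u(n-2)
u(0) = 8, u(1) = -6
Characteristic equation: x² - x - 20 = 0, which factors as (x - (-4))(x - (5)) = 0.
Roots r₁ = -4, r₂ = 5 (distinct).
General solution: u(n) = A·(-4)^n + B·(5)^n.
From u(0) = 8: A + B = 8.
From u(1) = -6: -4A + 5B = -6.
Solving: A = \frac{46}{9}, B = \frac{26}{9}.
So u(n) = \frac{46 \left(-4\right)^{n}}{9} + \frac{26 \cdot 5^{n}}{9}.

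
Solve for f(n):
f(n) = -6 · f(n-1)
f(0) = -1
Pure geometric recurrence with ratio -6.
By induction f(n) = f(0) · (-6)^n = - \left(-6\right)^{n}.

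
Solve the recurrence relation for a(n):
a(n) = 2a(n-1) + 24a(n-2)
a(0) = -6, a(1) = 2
Characteristic equation: x² - 2x - 24 = 0, which factors as (x - (6))(x - (-4)) = 0.
Roots r₁ = 6, r₂ = -4 (distinct).
General solution: a(n) = A·(6)^n + B·(-4)^n.
From a(0) = -6: A + B = -6.
From a(1) = 2: 6A - 4B = 2.
Solving: A = - \frac{11}{5}, B = - \frac{19}{5}.
So a(n) = - \frac{19 \left(-4\right)^{n}}{5} - \frac{11 \cdot 6^{n}}{5}.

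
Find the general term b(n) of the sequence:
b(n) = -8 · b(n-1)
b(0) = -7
Pure geometric recurrence with ratio -8.
By induction b(n) = b(0) · (-8)^n = - 7 \left(-8\right)^{n}.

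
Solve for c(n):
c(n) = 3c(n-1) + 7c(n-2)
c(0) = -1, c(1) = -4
Characteristic equation: x² - 3x - 7 = 0.
Discriminant Δ = (3)² + 4·(7) = 37.
Roots r₁,₂ = (3 ± √37)/2, so r₁ = \frac{3}{2} + \frac{\sqrt{37}}{2}, r₂ = \frac{3}{2} - \frac{\sqrt{37}}{2}.
General solution: c(n) = A·r₁^n + B·r₂^n.
From the initial conditions, A + B = -1 and r₁A + r₂B = -4.
Since r₁ - r₂ = √37: A = (-4 - (-1)r₂)/√37 = - \frac{1}{2} - \frac{5 \sqrt{37}}{74}, and B = -1 - A = - \frac{1}{2} + \frac{5 \sqrt{37}}{74}.
So c(n) = \left(- \frac{1}{2} - \frac{5 \sqrt{37}}{74}\right)\left(\frac{3}{2} + \frac{\sqrt{37}}{2}\right)^n + \left(- \frac{1}{2} + \frac{5 \sqrt{37}}{74}\right)\left(\frac{3}{2} - \frac{\sqrt{37}}{2}\right)^n.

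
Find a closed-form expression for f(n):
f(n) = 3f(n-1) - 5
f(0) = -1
First-order linear non-homogeneous.
Homogeneous solution: f_h(n) = A·(3)^n.
Try constant particular solution f_p = K: K = 3K - 5 ⇒ K = \frac{5}{2}.
General: f(n) = A·(3)^n + \frac{5}{2}.
Apply f(0) = -1: A + \frac{5}{2} = -1 ⇒ A = - \frac{7}{2}.
So f(n) = \frac{5}{2} - \frac{7 \cdot 3^{n}}{2}.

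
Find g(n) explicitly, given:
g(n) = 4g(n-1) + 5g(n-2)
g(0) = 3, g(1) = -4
Characteristic equation: x² - 4x - 5 = 0, which factors as (x - (-1))(x - (5)) = 0.
Roots r₁ = -1, r₂ = 5 (distinct).
General solution: g(n) = A·(-1)^n + B·(5)^n.
From g(0) = 3: A + B = 3.
From g(1) = -4: -A + 5B = -4.
Solving: A = \frac{19}{6}, B = - \frac{1}{6}.
So g(n) = \frac{19 \left(-1\right)^{n}}{6} - \frac{5^{n}}{6}.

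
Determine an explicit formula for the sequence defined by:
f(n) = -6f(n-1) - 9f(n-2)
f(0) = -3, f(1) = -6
Characteristic equation: x² + 6x + 9 = 0, which is (x - (-3))².
Repeated root r = -3.
General solution: f(n) = (A + Bn)·(-3)^n.
From f(0) = -3: A = -3.
From f(1) = -6: (A + B)·(-3) = -6 ⇒ B = 5.
So f(n) = \left(5 n - 3\right) \cdot (-3)^n.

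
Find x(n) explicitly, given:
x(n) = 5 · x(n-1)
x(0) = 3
Pure geometric recurrence with ratio 5.
By induction x(n) = x(0) · (5)^n = 3 \cdot 5^{n}.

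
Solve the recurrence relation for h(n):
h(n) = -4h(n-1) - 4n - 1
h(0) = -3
First-order linear with linear forcing.
Homogeneous solution: h_h(n) = A·(-4)^n.
Try particular h_p(n) = pn + q. Substituting:
  pn + q = -4(p(n-1) + q) - 4n - 1.
Matching the n-coefficient: p = -4p - 4 ⇒ p = - \frac{4}{5}.
Matching constants: q = 4p - 4q - 1 ⇒ q = - \frac{21}{25}.
General: h(n) = A·(-4)^n - \frac{4 n}{5} - \frac{21}{25}.
Apply h(0) = -3: A - \frac{21}{25} = -3 ⇒ A = - \frac{54}{25}.
So h(n) = - \frac{54 \left(-4\right)^{n}}{25} - \frac{4 n}{5} - \frac{21}{25}.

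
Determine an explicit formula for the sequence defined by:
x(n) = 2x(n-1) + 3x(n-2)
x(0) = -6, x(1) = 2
Characteristic equation: x² - 2x - 3 = 0, which factors as (x - (3))(x - (-1)) = 0.
Roots r₁ = 3, r₂ = -1 (distinct).
General solution: x(n) = A·(3)^n + B·(-1)^n.
From x(0) = -6: A + B = -6.
From x(1) = 2: 3A - B = 2.
Solving: A = -1, B = -5.
So x(n) = - 5 \left(-1\right)^{n} - 3^{n}.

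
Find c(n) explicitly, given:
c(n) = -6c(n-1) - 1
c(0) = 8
First-order linear non-homogeneous.
Homogeneous solution: c_h(n) = A·(-6)^n.
Try constant particular solution c_p = K: K = -6K - 1 ⇒ K = - \frac{1}{7}.
General: c(n) = A·(-6)^n - \frac{1}{7}.
Apply c(0) = 8: A - \frac{1}{7} = 8 ⇒ A = \frac{57}{7}.
So c(n) = \frac{57 \left(-6\right)^{n}}{7} - \frac{1}{7}.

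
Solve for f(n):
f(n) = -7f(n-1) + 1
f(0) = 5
First-order linear non-homogeneous.
Homogeneous solution: f_h(n) = A·(-7)^n.
Try constant particular solution f_p = K: K = -7K + 1 ⇒ K = \frac{1}{8}.
General: f(n) = A·(-7)^n + \frac{1}{8}.
Apply f(0) = 5: A + \frac{1}{8} = 5 ⇒ A = \frac{39}{8}.
So f(n) = \frac{39 \left(-7\right)^{n}}{8} + \frac{1}{8}.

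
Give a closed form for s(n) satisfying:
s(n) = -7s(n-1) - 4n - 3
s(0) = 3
First-order linear with linear forcing.
Homogeneous solution: s_h(n) = A·(-7)^n.
Try particular s_p(n) = pn + q. Substituting:
  pn + q = -7(p(n-1) + q) - 4n - 3.
Matching the n-coefficient: p = -7p - 4 ⇒ p = - \frac{1}{2}.
Matching constants: q = 7p - 7q - 3 ⇒ q = - \frac{13}{16}.
General: s(n) = A·(-7)^n - \frac{n}{2} - \frac{13}{16}.
Apply s(0) = 3: A - \frac{13}{16} = 3 ⇒ A = \frac{61}{16}.
So s(n) = \frac{61 \left(-7\right)^{n}}{16} - \frac{n}{2} - \frac{13}{16}.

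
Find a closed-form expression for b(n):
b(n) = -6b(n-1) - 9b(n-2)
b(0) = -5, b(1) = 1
Characteristic equation: x² + 6x + 9 = 0, which is (x - (-3))².
Repeated root r = -3.
General solution: b(n) = (A + Bn)·(-3)^n.
From b(0) = -5: A = -5.
From b(1) = 1: (A + B)·(-3) = 1 ⇒ B = \frac{14}{3}.
So b(n) = \left(\frac{14 n}{3} - 5\right) \cdot (-3)^n.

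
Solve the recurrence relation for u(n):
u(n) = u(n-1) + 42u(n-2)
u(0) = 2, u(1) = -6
Characteristic equation: x² - x - 42 = 0, which factors as (x - (-6))(x - (7)) = 0.
Roots r₁ = -6, r₂ = 7 (distinct).
General solution: u(n) = A·(-6)^n + B·(7)^n.
From u(0) = 2: A + B = 2.
From u(1) = -6: -6A + 7B = -6.
Solving: A = \frac{20}{13}, B = \frac{6}{13}.
So u(n) = \frac{20 \left(-6\right)^{n}}{13} + \frac{6 \cdot 7^{n}}{13}.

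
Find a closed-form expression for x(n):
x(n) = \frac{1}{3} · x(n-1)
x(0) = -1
Pure geometric recurrence with ratio \frac{1}{3}.
By induction x(n) = x(0) · (\frac{1}{3})^n = - 3^{- n}.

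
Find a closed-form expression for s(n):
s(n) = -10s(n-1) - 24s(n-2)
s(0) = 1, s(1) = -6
Characteristic equation: x² + 10x + 24 = 0, which factors as (x - (-4))(x - (-6)) = 0.
Roots r₁ = -4, r₂ = -6 (distinct).
General solution: s(n) = A·(-4)^n + B·(-6)^n.
From s(0) = 1: A + B = 1.
From s(1) = -6: -4A - 6B = -6.
Solving: A = 0, B = 1.
So s(n) = \left(-6\right)^{n}.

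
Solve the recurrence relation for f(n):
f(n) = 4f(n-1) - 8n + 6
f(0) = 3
First-order linear with linear forcing.
Homogeneous solution: f_h(n) = A·(4)^n.
Try particular f_p(n) = pn + q. Substituting:
  pn + q = 4(p(n-1) + q) - 8n + 6.
Matching the n-coefficient: p = 4p - 8 ⇒ p = \frac{8}{3}.
Matching constants: q = -4p + 4q + 6 ⇒ q = \frac{14}{9}.
General: f(n) = A·(4)^n + \frac{8 n}{3} + \frac{14}{9}.
Apply f(0) = 3: A + \frac{14}{9} = 3 ⇒ A = \frac{13}{9}.
So f(n) = \frac{13 \cdot 4^{n}}{9} + \frac{8 n}{3} + \frac{14}{9}.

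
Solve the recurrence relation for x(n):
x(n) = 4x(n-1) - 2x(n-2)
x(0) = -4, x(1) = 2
Characteristic equation: x² - 4x + 2 = 0.
Discriminant Δ = (4)² + 4·(-2) = 8.
Roots r₁,₂ = (4 ± √8)/2, so r₁ = \sqrt{2} + 2, r₂ = 2 - \sqrt{2}.
General solution: x(n) = A·r₁^n + B·r₂^n.
From the initial conditions, A + B = -4 and r₁A + r₂B = 2.
Since r₁ - r₂ = √8: A = (2 - (-4)r₂)/√8 = -2 + \frac{5 \sqrt{2}}{2}, and B = -4 - A = - \frac{5 \sqrt{2}}{2} - 2.
So x(n) = \left(-2 + \frac{5 \sqrt{2}}{2}\right)\left(\sqrt{2} + 2\right)^n + \left(- \frac{5 \sqrt{2}}{2} - 2\right)\left(2 - \sqrt{2}\right)^n.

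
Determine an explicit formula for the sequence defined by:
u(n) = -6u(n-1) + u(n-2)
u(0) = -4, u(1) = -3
Characteristic equation: x² + 6x - 1 = 0.
Discriminant Δ = (-6)² + 4·(1) = 40.
Roots r₁,₂ = (-6 ± √40)/2, so r₁ = -3 + \sqrt{10}, r₂ = - \sqrt{10} - 3.
General solution: u(n) = A·r₁^n + B·r₂^n.
From the initial conditions, A + B = -4 and r₁A + r₂B = -3.
Since r₁ - r₂ = √40: A = (-3 - (-4)r₂)/√40 = - \frac{3 \sqrt{10}}{4} - 2, and B = -4 - A = -2 + \frac{3 \sqrt{10}}{4}.
So u(n) = \left(- \frac{3 \sqrt{10}}{4} - 2\right)\left(-3 + \sqrt{10}\right)^n + \left(-2 + \frac{3 \sqrt{10}}{4}\right)\left(- \sqrt{10} - 3\right)^n.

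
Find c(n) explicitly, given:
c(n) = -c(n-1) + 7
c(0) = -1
First-order linear non-homogeneous.
Homogeneous solution: c_h(n) = A·(-1)^n.
Try constant particular solution c_p = K: K = -K + 7 ⇒ K = \frac{7}{2}.
General: c(n) = A·(-1)^n + \frac{7}{2}.
Apply c(0) = -1: A + \frac{7}{2} = -1 ⇒ A = - \frac{9}{2}.
So c(n) = \frac{7}{2} - \frac{9 \left(-1\right)^{n}}{2}.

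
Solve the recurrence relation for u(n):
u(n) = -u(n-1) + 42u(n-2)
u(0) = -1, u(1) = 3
Characteristic equation: x² + x - 42 = 0, which factors as (x - (6))(x - (-7)) = 0.
Roots r₁ = 6, r₂ = -7 (distinct).
General solution: u(n) = A·(6)^n + B·(-7)^n.
From u(0) = -1: A + B = -1.
From u(1) = 3: 6A - 7B = 3.
Solving: A = - \frac{4}{13}, B = - \frac{9}{13}.
So u(n) = - \frac{9 \left(-7\right)^{n}}{13} - \frac{4 \cdot 6^{n}}{13}.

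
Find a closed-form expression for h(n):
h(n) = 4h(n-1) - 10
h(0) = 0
First-order linear non-homogeneous.
Homogeneous solution: h_h(n) = A·(4)^n.
Try constant particular solution h_p = K: K = 4K - 10 ⇒ K = \frac{10}{3}.
General: h(n) = A·(4)^n + \frac{10}{3}.
Apply h(0) = 0: A + \frac{10}{3} = 0 ⇒ A = - \frac{10}{3}.
So h(n) = \frac{10}{3} - \frac{10 \cdot 4^{n}}{3}.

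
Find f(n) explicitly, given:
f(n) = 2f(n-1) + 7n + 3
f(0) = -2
First-order linear with linear forcing.
Homogeneous solution: f_h(n) = A·(2)^n.
Try particular f_p(n) = pn + q. Substituting:
  pn + q = 2(p(n-1) + q) + 7n + 3.
Matching the n-coefficient: p = 2p + 7 ⇒ p = -7.
Matching constants: q = -2p + 2q + 3 ⇒ q = -17.
General: f(n) = A·(2)^n - 7 n - 17.
Apply f(0) = -2: A - 17 = -2 ⇒ A = 15.
So f(n) = 15 \cdot 2^{n} - 7 n - 17.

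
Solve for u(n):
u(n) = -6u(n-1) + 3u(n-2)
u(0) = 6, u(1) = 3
Characteristic equation: x² + 6x - 3 = 0.
Discriminant Δ = (-6)² + 4·(3) = 48.
Roots r₁,₂ = (-6 ± √48)/2, so r₁ = -3 + 2 \sqrt{3}, r₂ = - 2 \sqrt{3} - 3.
General solution: u(n) = A·r₁^n + B·r₂^n.
From the initial conditions, A + B = 6 and r₁A + r₂B = 3.
Since r₁ - r₂ = √48: A = (3 - (6)r₂)/√48 = 3 + \frac{7 \sqrt{3}}{4}, and B = 6 - A = 3 - \frac{7 \sqrt{3}}{4}.
So u(n) = \left(3 + \frac{7 \sqrt{3}}{4}\right)\left(-3 + 2 \sqrt{3}\right)^n + \left(3 - \frac{7 \sqrt{3}}{4}\right)\left(- 2 \sqrt{3} - 3\right)^n.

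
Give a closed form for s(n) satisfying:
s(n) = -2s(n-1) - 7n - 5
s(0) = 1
First-order linear with linear forcing.
Homogeneous solution: s_h(n) = A·(-2)^n.
Try particular s_p(n) = pn + q. Substituting:
  pn + q = -2(p(n-1) + q) - 7n - 5.
Matching the n-coefficient: p = -2p - 7 ⇒ p = - \frac{7}{3}.
Matching constants: q = 2p - 2q - 5 ⇒ q = - \frac{29}{9}.
General: s(n) = A·(-2)^n - \frac{7 n}{3} - \frac{29}{9}.
Apply s(0) = 1: A - \frac{29}{9} = 1 ⇒ A = \frac{38}{9}.
So s(n) = \frac{38 \left(-2\right)^{n}}{9} - \frac{7 n}{3} - \frac{29}{9}.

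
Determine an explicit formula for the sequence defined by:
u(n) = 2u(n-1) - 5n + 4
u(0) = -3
First-order linear with linear forcing.
Homogeneous solution: u_h(n) = A·(2)^n.
Try particular u_p(n) = pn + q. Substituting:
  pn + q = 2(p(n-1) + q) - 5n + 4.
Matching the n-coefficient: p = 2p - 5 ⇒ p = 5.
Matching constants: q = -2p + 2q + 4 ⇒ q = 6.
General: u(n) = A·(2)^n + 5 n + 6.
Apply u(0) = -3: A + 6 = -3 ⇒ A = -9.
So u(n) = - 9 \cdot 2^{n} + 5 n + 6.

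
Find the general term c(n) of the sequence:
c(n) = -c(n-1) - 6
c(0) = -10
First-order linear non-homogeneous.
Homogeneous solution: c_h(n) = A·(-1)^n.
Try constant particular solution c_p = K: K = -K - 6 ⇒ K = -3.
General: c(n) = A·(-1)^n - 3.
Apply c(0) = -10: A - 3 = -10 ⇒ A = -7.
So c(n) = - 7 \left(-1\right)^{n} - 3.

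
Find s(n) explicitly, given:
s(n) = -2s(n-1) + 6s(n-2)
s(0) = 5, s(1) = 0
Characteristic equation: x² + 2x - 6 = 0.
Discriminant Δ = (-2)² + 4·(6) = 28.
Roots r₁,₂ = (-2 ± √28)/2, so r₁ = -1 + \sqrt{7}, r₂ = - \sqrt{7} - 1.
General solution: s(n) = A·r₁^n + B·r₂^n.
From the initial conditions, A + B = 5 and r₁A + r₂B = 0.
Since r₁ - r₂ = √28: A = (0 - (5)r₂)/√28 = \frac{5 \sqrt{7}}{14} + \frac{5}{2}, and B = 5 - A = \frac{5}{2} - \frac{5 \sqrt{7}}{14}.
So s(n) = \left(\frac{5 \sqrt{7}}{14} + \frac{5}{2}\right)\left(-1 + \sqrt{7}\right)^n + \left(\frac{5}{2} - \frac{5 \sqrt{7}}{14}\right)\left(- \sqrt{7} - 1\right)^n.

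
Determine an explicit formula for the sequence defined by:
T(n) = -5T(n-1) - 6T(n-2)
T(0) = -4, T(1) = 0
Characteristic equation: x² + 5x + 6 = 0, which factors as (x - (-3))(x - (-2)) = 0.
Roots r₁ = -3, r₂ = -2 (distinct).
General solution: T(n) = A·(-3)^n + B·(-2)^n.
From T(0) = -4: A + B = -4.
From T(1) = 0: -3A - 2B = 0.
Solving: A = 8, B = -12.
So T(n) = - 12 \left(-2\right)^{n} + 8 \left(-3\right)^{n}.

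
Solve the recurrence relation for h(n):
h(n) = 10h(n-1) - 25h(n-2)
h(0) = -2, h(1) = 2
Characteristic equation: x² - 10x + 25 = 0, which is (x - (5))².
Repeated root r = 5.
General solution: h(n) = (A + Bn)·(5)^n.
From h(0) = -2: A = -2.
From h(1) = 2: (A + B)·(5) = 2 ⇒ B = \frac{12}{5}.
So h(n) = \left(\frac{12 n}{5} - 2\right) \cdot (5)^n.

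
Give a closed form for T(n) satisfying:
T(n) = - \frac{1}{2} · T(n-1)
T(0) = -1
Pure geometric recurrence with ratio - \frac{1}{2}.
By induction T(n) = T(0) · (- \frac{1}{2})^n = - \left(- \frac{1}{2}\right)^{n}.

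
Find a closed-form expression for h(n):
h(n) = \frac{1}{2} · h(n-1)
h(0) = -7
Pure geometric recurrence with ratio \frac{1}{2}.
By induction h(n) = h(0) · (\frac{1}{2})^n = - 7 \cdot 2^{- n}.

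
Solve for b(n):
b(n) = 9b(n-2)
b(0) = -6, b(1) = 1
Characteristic equation: x² - 9 = 0, which factors as (x - (-3))(x - (3)) = 0.
Roots r₁ = -3, r₂ = 3 (distinct).
General solution: b(n) = A·(-3)^n + B·(3)^n.
From b(0) = -6: A + B = -6.
From b(1) = 1: -3A + 3B = 1.
Solving: A = - \frac{19}{6}, B = - \frac{17}{6}.
So b(n) = - \frac{19 \left(-3\right)^{n}}{6} - \frac{17 \cdot 3^{n}}{6}.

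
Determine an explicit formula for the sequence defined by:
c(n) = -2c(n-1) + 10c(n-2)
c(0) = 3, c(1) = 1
Characteristic equation: x² + 2x - 10 = 0.
Discriminant Δ = (-2)² + 4·(10) = 44.
Roots r₁,₂ = (-2 ± √44)/2, so r₁ = -1 + \sqrt{11}, r₂ = - \sqrt{11} - 1.
General solution: c(n) = A·r₁^n + B·r₂^n.
From the initial conditions, A + B = 3 and r₁A + r₂B = 1.
Since r₁ - r₂ = √44: A = (1 - (3)r₂)/√44 = \frac{2 \sqrt{11}}{11} + \frac{3}{2}, and B = 3 - A = \frac{3}{2} - \frac{2 \sqrt{11}}{11}.
So c(n) = \left(\frac{2 \sqrt{11}}{11} + \frac{3}{2}\right)\left(-1 + \sqrt{11}\right)^n + \left(\frac{3}{2} - \frac{2 \sqrt{11}}{11}\right)\left(- \sqrt{11} - 1\right)^n.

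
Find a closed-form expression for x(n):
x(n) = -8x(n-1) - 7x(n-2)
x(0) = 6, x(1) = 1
Characteristic equation: x² + 8x + 7 = 0, which factors as (x - (-7))(x - (-1)) = 0.
Roots r₁ = -7, r₂ = -1 (distinct).
General solution: x(n) = A·(-7)^n + B·(-1)^n.
From x(0) = 6: A + B = 6.
From x(1) = 1: -7A - B = 1.
Solving: A = - \frac{7}{6}, B = \frac{43}{6}.
So x(n) = \frac{43 \left(-1\right)^{n}}{6} - \frac{7 \left(-7\right)^{n}}{6}.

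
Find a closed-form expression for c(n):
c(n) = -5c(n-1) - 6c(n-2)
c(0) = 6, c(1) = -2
Characteristic equation: x² + 5x + 6 = 0, which factors as (x - (-2))(x - (-3)) = 0.
Roots r₁ = -2, r₂ = -3 (distinct).
General solution: c(n) = A·(-2)^n + B·(-3)^n.
From c(0) = 6: A + B = 6.
From c(1) = -2: -2A - 3B = -2.
Solving: A = 16, B = -10.
So c(n) = 16 \left(-2\right)^{n} - 10 \left(-3\right)^{n}.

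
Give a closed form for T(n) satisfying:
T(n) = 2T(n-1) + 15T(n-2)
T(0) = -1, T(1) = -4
Characteristic equation: x² - 2x - 15 = 0, which factors as (x - (-3))(x - (5)) = 0.
Roots r₁ = -3, r₂ = 5 (distinct).
General solution: T(n) = A·(-3)^n + B·(5)^n.
From T(0) = -1: A + B = -1.
From T(1) = -4: -3A + 5B = -4.
Solving: A = - \frac{1}{8}, B = - \frac{7}{8}.
So T(n) = - \frac{\left(-3\right)^{n}}{8} - \frac{7 \cdot 5^{n}}{8}.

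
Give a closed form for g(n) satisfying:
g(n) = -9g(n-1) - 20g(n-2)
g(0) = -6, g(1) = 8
Characteristic equation: x² + 9x + 20 = 0, which factors as (x - (-5))(x - (-4)) = 0.
Roots r₁ = -5, r₂ = -4 (distinct).
General solution: g(n) = A·(-5)^n + B·(-4)^n.
From g(0) = -6: A + B = -6.
From g(1) = 8: -5A - 4B = 8.
Solving: A = 16, B = -22.
So g(n) = - 22 \left(-4\right)^{n} + 16 \left(-5\right)^{n}.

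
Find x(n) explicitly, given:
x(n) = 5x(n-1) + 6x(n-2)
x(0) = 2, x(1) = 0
Characteristic equation: x² - 5x - 6 = 0, which factors as (x - (6))(x - (-1)) = 0.
Roots r₁ = 6, r₂ = -1 (distinct).
General solution: x(n) = A·(6)^n + B·(-1)^n.
From x(0) = 2: A + B = 2.
From x(1) = 0: 6A - B = 0.
Solving: A = \frac{2}{7}, B = \frac{12}{7}.
So x(n) = \frac{12 \left(-1\right)^{n}}{7} + \frac{2 \cdot 6^{n}}{7}.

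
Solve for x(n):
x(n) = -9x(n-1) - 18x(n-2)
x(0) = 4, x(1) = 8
Characteristic equation: x² + 9x + 18 = 0, which factors as (x - (-6))(x - (-3)) = 0.
Roots r₁ = -6, r₂ = -3 (distinct).
General solution: x(n) = A·(-6)^n + B·(-3)^n.
From x(0) = 4: A + B = 4.
From x(1) = 8: -6A - 3B = 8.
Solving: A = - \frac{20}{3}, B = \frac{32}{3}.
So x(n) = \frac{32 \left(-3\right)^{n}}{3} - \frac{20 \left(-6\right)^{n}}{3}.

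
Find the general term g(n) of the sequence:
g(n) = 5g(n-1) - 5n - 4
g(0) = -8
First-order linear with linear forcing.
Homogeneous solution: g_h(n) = A·(5)^n.
Try particular g_p(n) = pn + q. Substituting:
  pn + q = 5(p(n-1) + q) - 5n - 4.
Matching the n-coefficient: p = 5p - 5 ⇒ p = \frac{5}{4}.
Matching constants: q = -5p + 5q - 4 ⇒ q = \frac{41}{16}.
General: g(n) = A·(5)^n + \frac{5 n}{4} + \frac{41}{16}.
Apply g(0) = -8: A + \frac{41}{16} = -8 ⇒ A = - \frac{169}{16}.
So g(n) = - \frac{169 \cdot 5^{n}}{16} + \frac{5 n}{4} + \frac{41}{16}.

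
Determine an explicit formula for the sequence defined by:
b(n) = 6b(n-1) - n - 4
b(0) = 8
First-order linear with linear forcing.
Homogeneous solution: b_h(n) = A·(6)^n.
Try particular b_p(n) = pn + q. Substituting:
  pn + q = 6(p(n-1) + q) - n - 4.
Matching the n-coefficient: p = 6p - 1 ⇒ p = \frac{1}{5}.
Matching constants: q = -6p + 6q - 4 ⇒ q = \frac{26}{25}.
General: b(n) = A·(6)^n + \frac{n}{5} + \frac{26}{25}.
Apply b(0) = 8: A + \frac{26}{25} = 8 ⇒ A = \frac{174}{25}.
So b(n) = \frac{174 \cdot 6^{n}}{25} + \frac{n}{5} + \frac{26}{25}.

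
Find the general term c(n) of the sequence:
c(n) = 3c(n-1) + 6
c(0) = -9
First-order linear non-homogeneous.
Homogeneous solution: c_h(n) = A·(3)^n.
Try constant particular solution c_p = K: K = 3K + 6 ⇒ K = -3.
General: c(n) = A·(3)^n - 3.
Apply c(0) = -9: A - 3 = -9 ⇒ A = -6.
So c(n) = - 6 \cdot 3^{n} - 3.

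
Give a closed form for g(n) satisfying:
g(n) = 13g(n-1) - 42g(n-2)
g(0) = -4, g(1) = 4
Characteristic equation: x² - 13x + 42 = 0, which factors as (x - (7))(x - (6)) = 0.
Roots r₁ = 7, r₂ = 6 (distinct).
General solution: g(n) = A·(7)^n + B·(6)^n.
From g(0) = -4: A + B = -4.
From g(1) = 4: 7A + 6B = 4.
Solving: A = 28, B = -32.
So g(n) = - 32 \cdot 6^{n} + 28 \cdot 7^{n}.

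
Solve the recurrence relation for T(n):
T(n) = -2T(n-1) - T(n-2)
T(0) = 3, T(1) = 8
Characteristic equation: x² + 2x + 1 = 0, which is (x - (-1))².
Repeated root r = -1.
General solution: T(n) = (A + Bn)·(-1)^n.
From T(0) = 3: A = 3.
From T(1) = 8: (A + B)·(-1) = 8 ⇒ B = -11.
So T(n) = \left(3 - 11 n\right) \cdot (-1)^n.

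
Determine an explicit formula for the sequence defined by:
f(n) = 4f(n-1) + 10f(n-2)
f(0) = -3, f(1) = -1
Characteristic equation: x² - 4x - 10 = 0.
Discriminant Δ = (4)² + 4·(10) = 56.
Roots r₁,₂ = (4 ± √56)/2, so r₁ = 2 + \sqrt{14}, r₂ = 2 - \sqrt{14}.
General solution: f(n) = A·r₁^n + B·r₂^n.
From the initial conditions, A + B = -3 and r₁A + r₂B = -1.
Since r₁ - r₂ = √56: A = (-1 - (-3)r₂)/√56 = - \frac{3}{2} + \frac{5 \sqrt{14}}{28}, and B = -3 - A = - \frac{3}{2} - \frac{5 \sqrt{14}}{28}.
So f(n) = \left(- \frac{3}{2} + \frac{5 \sqrt{14}}{28}\right)\left(2 + \sqrt{14}\right)^n + \left(- \frac{3}{2} - \frac{5 \sqrt{14}}{28}\right)\left(2 - \sqrt{14}\right)^n.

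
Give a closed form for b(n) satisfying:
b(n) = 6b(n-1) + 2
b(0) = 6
First-order linear non-homogeneous.
Homogeneous solution: b_h(n) = A·(6)^n.
Try constant particular solution b_p = K: K = 6K + 2 ⇒ K = - \frac{2}{5}.
General: b(n) = A·(6)^n - \frac{2}{5}.
Apply b(0) = 6: A - \frac{2}{5} = 6 ⇒ A = \frac{32}{5}.
So b(n) = \frac{32 \cdot 6^{n}}{5} - \frac{2}{5}.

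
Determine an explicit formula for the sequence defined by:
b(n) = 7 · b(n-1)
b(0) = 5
Pure geometric recurrence with ratio 7.
By induction b(n) = b(0) · (7)^n = 5 \cdot 7^{n}.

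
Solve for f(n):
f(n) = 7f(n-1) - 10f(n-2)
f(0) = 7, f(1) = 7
Characteristic equation: x² - 7x + 10 = 0, which factors as (x - (2))(x - (5)) = 0.
Roots r₁ = 2, r₂ = 5 (distinct).
General solution: f(n) = A·(2)^n + B·(5)^n.
From f(0) = 7: A + B = 7.
From f(1) = 7: 2A + 5B = 7.
Solving: A = \frac{28}{3}, B = - \frac{7}{3}.
So f(n) = \frac{28 \cdot 2^{n}}{3} - \frac{7 \cdot 5^{n}}{3}.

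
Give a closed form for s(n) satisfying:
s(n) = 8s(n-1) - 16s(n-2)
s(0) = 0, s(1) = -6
Characteristic equation: x² - 8x + 16 = 0, which is (x - (4))².
Repeated root r = 4.
General solution: s(n) = (A + Bn)·(4)^n.
From s(0) = 0: A = 0.
From s(1) = -6: (A + B)·(4) = -6 ⇒ B = - \frac{3}{2}.
So s(n) = \left(- \frac{3 n}{2}\right) \cdot (4)^n.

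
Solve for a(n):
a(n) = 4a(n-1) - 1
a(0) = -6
First-order linear non-homogeneous.
Homogeneous solution: a_h(n) = A·(4)^n.
Try constant particular solution a_p = K: K = 4K - 1 ⇒ K = \frac{1}{3}.
General: a(n) = A·(4)^n + \frac{1}{3}.
Apply a(0) = -6: A + \frac{1}{3} = -6 ⇒ A = - \frac{19}{3}.
So a(n) = \frac{1}{3} - \frac{19 \cdot 4^{n}}{3}.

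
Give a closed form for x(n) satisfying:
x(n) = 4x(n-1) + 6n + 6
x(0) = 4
First-order linear with linear forcing.
Homogeneous solution: x_h(n) = A·(4)^n.
Try particular x_p(n) = pn + q. Substituting:
  pn + q = 4(p(n-1) + q) + 6n + 6.
Matching the n-coefficient: p = 4p + 6 ⇒ p = -2.
Matching constants: q = -4p + 4q + 6 ⇒ q = - \frac{14}{3}.
General: x(n) = A·(4)^n - 2 n - \frac{14}{3}.
Apply x(0) = 4: A - \frac{14}{3} = 4 ⇒ A = \frac{26}{3}.
So x(n) = \frac{26 \cdot 4^{n}}{3} - 2 n - \frac{14}{3}.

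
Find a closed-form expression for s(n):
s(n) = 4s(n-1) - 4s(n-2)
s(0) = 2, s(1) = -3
Characteristic equation: x² - 4x + 4 = 0, which is (x - (2))².
Repeated root r = 2.
General solution: s(n) = (A + Bn)·(2)^n.
From s(0) = 2: A = 2.
From s(1) = -3: (A + B)·(2) = -3 ⇒ B = - \frac{7}{2}.
So s(n) = \left(2 - \frac{7 n}{2}\right) \cdot (2)^n.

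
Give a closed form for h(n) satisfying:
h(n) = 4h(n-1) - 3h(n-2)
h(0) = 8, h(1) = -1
Characteristic equation: x² - 4x + 3 = 0, which factors as (x - (1))(x - (3)) = 0.
Roots r₁ = 1, r₂ = 3 (distinct).
General solution: h(n) = A·(1)^n + B·(3)^n.
From h(0) = 8: A + B = 8.
From h(1) = -1: A + 3B = -1.
Solving: A = \frac{25}{2}, B = - \frac{9}{2}.
So h(n) = \frac{25}{2} - \frac{9 \cdot 3^{n}}{2}.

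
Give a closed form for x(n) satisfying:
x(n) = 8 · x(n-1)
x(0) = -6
Pure geometric recurrence with ratio 8.
By induction x(n) = x(0) · (8)^n = - 6 \cdot 8^{n}.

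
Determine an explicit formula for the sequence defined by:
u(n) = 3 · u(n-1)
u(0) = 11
Pure geometric recurrence with ratio 3.
By induction u(n) = u(0) · (3)^n = 11 \cdot 3^{n}.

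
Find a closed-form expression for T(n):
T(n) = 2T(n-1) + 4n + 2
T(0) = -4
First-order linear with linear forcing.
Homogeneous solution: T_h(n) = A·(2)^n.
Try particular T_p(n) = pn + q. Substituting:
  pn + q = 2(p(n-1) + q) + 4n + 2.
Matching the n-coefficient: p = 2p + 4 ⇒ p = -4.
Matching constants: q = -2p + 2q + 2 ⇒ q = -10.
General: T(n) = A·(2)^n - 4 n - 10.
Apply T(0) = -4: A - 10 = -4 ⇒ A = 6.
So T(n) = 6 \cdot 2^{n} - 4 n - 10.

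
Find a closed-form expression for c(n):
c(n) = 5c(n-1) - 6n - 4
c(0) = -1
First-order linear with linear forcing.
Homogeneous solution: c_h(n) = A·(5)^n.
Try particular c_p(n) = pn + q. Substituting:
  pn + q = 5(p(n-1) + q) - 6n - 4.
Matching the n-coefficient: p = 5p - 6 ⇒ p = \frac{3}{2}.
Matching constants: q = -5p + 5q - 4 ⇒ q = \frac{23}{8}.
General: c(n) = A·(5)^n + \frac{3 n}{2} + \frac{23}{8}.
Apply c(0) = -1: A + \frac{23}{8} = -1 ⇒ A = - \frac{31}{8}.
So c(n) = - \frac{31 \cdot 5^{n}}{8} + \frac{3 n}{2} + \frac{23}{8}.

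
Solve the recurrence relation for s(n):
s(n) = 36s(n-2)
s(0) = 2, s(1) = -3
Characteristic equation: x² - 36 = 0, which factors as (x - (-6))(x - (6)) = 0.
Roots r₁ = -6, r₂ = 6 (distinct).
General solution: s(n) = A·(-6)^n + B·(6)^n.
From s(0) = 2: A + B = 2.
From s(1) = -3: -6A + 6B = -3.
Solving: A = \frac{5}{4}, B = \frac{3}{4}.
So s(n) = \frac{5 \left(-6\right)^{n}}{4} + \frac{3 \cdot 6^{n}}{4}.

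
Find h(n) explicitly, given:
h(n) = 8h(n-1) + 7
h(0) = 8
First-order linear non-homogeneous.
Homogeneous solution: h_h(n) = A·(8)^n.
Try constant particular solution h_p = K: K = 8K + 7 ⇒ K = -1.
General: h(n) = A·(8)^n - 1.
Apply h(0) = 8: A - 1 = 8 ⇒ A = 9.
So h(n) = 9 \cdot 8^{n} - 1.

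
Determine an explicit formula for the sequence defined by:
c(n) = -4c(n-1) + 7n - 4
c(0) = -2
First-order linear with linear forcing.
Homogeneous solution: c_h(n) = A·(-4)^n.
Try particular c_p(n) = pn + q. Substituting:
  pn + q = -4(p(n-1) + q) + 7n - 4.
Matching the n-coefficient: p = -4p + 7 ⇒ p = \frac{7}{5}.
Matching constants: q = 4p - 4q - 4 ⇒ q = \frac{8}{25}.
General: c(n) = A·(-4)^n + \frac{7 n}{5} + \frac{8}{25}.
Apply c(0) = -2: A + \frac{8}{25} = -2 ⇒ A = - \frac{58}{25}.
So c(n) = - \frac{58 \left(-4\right)^{n}}{25} + \frac{7 n}{5} + \frac{8}{25}.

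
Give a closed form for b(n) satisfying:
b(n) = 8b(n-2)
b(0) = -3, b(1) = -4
Characteristic equation: x² - 8 = 0.
Discriminant Δ = (0)² + 4·(8) = 32.
Roots r₁,₂ = (0 ± √32)/2, so r₁ = 2 \sqrt{2}, r₂ = - 2 \sqrt{2}.
General solution: b(n) = A·r₁^n + B·r₂^n.
From the initial conditions, A + B = -3 and r₁A + r₂B = -4.
Since r₁ - r₂ = √32: A = (-4 - (-3)r₂)/√32 = - \frac{3}{2} - \frac{\sqrt{2}}{2}, and B = -3 - A = - \frac{3}{2} + \frac{\sqrt{2}}{2}.
So b(n) = \left(- \frac{3}{2} - \frac{\sqrt{2}}{2}\right)\left(2 \sqrt{2}\right)^n + \left(- \frac{3}{2} + \frac{\sqrt{2}}{2}\right)\left(- 2 \sqrt{2}\right)^n.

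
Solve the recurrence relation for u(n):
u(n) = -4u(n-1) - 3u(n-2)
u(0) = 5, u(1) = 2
Characteristic equation: x² + 4x + 3 = 0, which factors as (x - (-3))(x - (-1)) = 0.
Roots r₁ = -3, r₂ = -1 (distinct).
General solution: u(n) = A·(-3)^n + B·(-1)^n.
From u(0) = 5: A + B = 5.
From u(1) = 2: -3A - B = 2.
Solving: A = - \frac{7}{2}, B = \frac{17}{2}.
So u(n) = \frac{17 \left(-1\right)^{n}}{2} - \frac{7 \left(-3\right)^{n}}{2}.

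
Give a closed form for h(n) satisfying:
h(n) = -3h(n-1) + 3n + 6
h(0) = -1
First-order linear with linear forcing.
Homogeneous solution: h_h(n) = A·(-3)^n.
Try particular h_p(n) = pn + q. Substituting:
  pn + q = -3(p(n-1) + q) + 3n + 6.
Matching the n-coefficient: p = -3p + 3 ⇒ p = \frac{3}{4}.
Matching constants: q = 3p - 3q + 6 ⇒ q = \frac{33}{16}.
General: h(n) = A·(-3)^n + \frac{3 n}{4} + \frac{33}{16}.
Apply h(0) = -1: A + \frac{33}{16} = -1 ⇒ A = - \frac{49}{16}.
So h(n) = - \frac{49 \left(-3\right)^{n}}{16} + \frac{3 n}{4} + \frac{33}{16}.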